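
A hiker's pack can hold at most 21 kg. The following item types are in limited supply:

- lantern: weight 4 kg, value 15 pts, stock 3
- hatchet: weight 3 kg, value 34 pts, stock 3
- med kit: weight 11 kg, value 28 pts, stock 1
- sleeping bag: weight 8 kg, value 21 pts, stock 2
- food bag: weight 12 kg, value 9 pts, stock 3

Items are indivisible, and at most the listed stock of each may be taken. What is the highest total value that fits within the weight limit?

147 pts

Best selections within weight 21 and stock limits:
- 3×lantern + 3×hatchet: weight 21, value 147
- 1×lantern + 3×hatchet + 1×sleeping bag: weight 21, value 138
- 2×lantern + 3×hatchet: weight 17, value 132
- 3×hatchet + 1×med kit: weight 20, value 130
Best: 147 pts.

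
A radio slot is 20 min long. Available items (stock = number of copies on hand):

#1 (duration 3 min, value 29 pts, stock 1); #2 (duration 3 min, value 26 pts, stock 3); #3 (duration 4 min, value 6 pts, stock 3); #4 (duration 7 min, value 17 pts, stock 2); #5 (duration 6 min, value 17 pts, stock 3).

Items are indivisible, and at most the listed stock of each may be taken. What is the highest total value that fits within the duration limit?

124 pts

Top feasible selections:
- 1×#1 + 3×#2 + 1×#5: duration 18, value 124
- 1×#1 + 3×#2 + 1×#4: duration 19, value 124
Best: 124 pts.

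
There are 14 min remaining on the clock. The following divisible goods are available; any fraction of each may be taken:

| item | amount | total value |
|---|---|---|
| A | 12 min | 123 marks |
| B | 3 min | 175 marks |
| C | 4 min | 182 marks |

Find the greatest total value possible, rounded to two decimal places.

Take in order of value per unit:
- B (175/3 per unit): all 3 → value 175, running total 175.00
- C (182/4 per unit): all 4 → value 182, running total 357.00
- A (123/12 per unit): 7 of 12 → value 7×123/12 = 71.7500, running total 428.75
Total 428.75.

428.75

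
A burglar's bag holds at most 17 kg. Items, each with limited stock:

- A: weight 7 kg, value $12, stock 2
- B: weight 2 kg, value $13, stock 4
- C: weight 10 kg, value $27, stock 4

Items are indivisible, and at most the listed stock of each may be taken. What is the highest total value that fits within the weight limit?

Top feasible selections:
- 3×B + 1×C: weight 16, value 66
- 1×A + 4×B: weight 15, value 64
Best: $66.

$66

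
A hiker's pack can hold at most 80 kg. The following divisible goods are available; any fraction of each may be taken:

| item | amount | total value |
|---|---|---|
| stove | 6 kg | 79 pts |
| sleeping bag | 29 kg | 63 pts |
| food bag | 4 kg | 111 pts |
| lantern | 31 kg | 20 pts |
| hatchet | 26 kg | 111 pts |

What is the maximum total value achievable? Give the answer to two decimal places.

Take in order of value per unit:
- food bag (111/4 per unit): all 4 → value 111, running total 111.00
- stove (79/6 per unit): all 6 → value 79, running total 190.00
- hatchet (111/26 per unit): all 26 → value 111, running total 301.00
- sleeping bag (63/29 per unit): all 29 → value 63, running total 364.00
- lantern (20/31 per unit): 15 of 31 → value 15×20/31 = 9.6774, running total 373.68
Total 373.68.

373.68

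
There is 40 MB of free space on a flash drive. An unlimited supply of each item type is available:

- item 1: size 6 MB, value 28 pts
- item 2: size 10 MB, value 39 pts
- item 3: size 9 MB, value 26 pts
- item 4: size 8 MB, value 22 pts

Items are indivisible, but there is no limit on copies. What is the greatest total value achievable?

179 pts

Best value-per-unit is item 1 at 28/6; filling with it alone gives 6×28 = 168.
Optimal mix: 5×item 1 + 1×item 2 → size 40, value 179.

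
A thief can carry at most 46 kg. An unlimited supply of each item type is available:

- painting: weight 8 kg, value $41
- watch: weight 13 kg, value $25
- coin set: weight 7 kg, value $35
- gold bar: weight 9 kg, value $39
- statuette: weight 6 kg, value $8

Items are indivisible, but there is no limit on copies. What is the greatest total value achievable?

Best value-per-unit is painting at 41/8; filling with it alone gives 5×41 = 205.
Optimal mix: 4×painting + 2×coin set → weight 46, value 234.

$234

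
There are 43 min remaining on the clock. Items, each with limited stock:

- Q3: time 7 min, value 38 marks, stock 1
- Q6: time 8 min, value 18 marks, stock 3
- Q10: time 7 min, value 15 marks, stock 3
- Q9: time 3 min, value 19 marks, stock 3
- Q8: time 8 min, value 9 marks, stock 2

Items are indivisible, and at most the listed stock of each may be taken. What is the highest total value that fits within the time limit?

Top feasible selections:
- 1×Q3 + 3×Q6 + 3×Q9: time 40, value 149
- 1×Q3 + 2×Q6 + 1×Q10 + 3×Q9: time 39, value 146
- 1×Q3 + 1×Q6 + 2×Q10 + 3×Q9: time 38, value 143
Best: 149 marks.

149 marks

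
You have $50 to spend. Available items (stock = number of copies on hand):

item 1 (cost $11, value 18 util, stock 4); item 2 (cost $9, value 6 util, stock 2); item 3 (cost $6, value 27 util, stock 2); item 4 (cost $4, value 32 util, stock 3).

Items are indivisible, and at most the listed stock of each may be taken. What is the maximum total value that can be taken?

Top feasible selections:
- 2×item 1 + 2×item 3 + 3×item 4: cost 46, value 186
- 1×item 1 + 1×item 2 + 2×item 3 + 3×item 4: cost 44, value 174
- 1×item 1 + 2×item 3 + 3×item 4: cost 35, value 168
Best: 186 util.

186 util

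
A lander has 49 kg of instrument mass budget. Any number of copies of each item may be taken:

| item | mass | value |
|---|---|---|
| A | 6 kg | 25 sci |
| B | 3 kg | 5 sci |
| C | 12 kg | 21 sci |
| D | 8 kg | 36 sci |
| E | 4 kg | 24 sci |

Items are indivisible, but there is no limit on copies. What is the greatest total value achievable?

288 sci

Best value-per-unit is E at 24/4, and filling with it alone uses mass 12×4=48. No mix of the others beats 12×24 = 288.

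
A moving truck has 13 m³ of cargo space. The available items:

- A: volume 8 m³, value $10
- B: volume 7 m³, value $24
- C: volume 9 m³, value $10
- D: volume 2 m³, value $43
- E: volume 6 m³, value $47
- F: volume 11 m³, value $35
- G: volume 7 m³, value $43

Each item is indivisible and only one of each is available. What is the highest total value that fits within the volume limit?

Check high-value combinations within 13 m³:
- D+E: volume 2+6=8, value 43+47=90
- E+G: volume 6+7=13, value 47+43=90
- D+G: volume 2+7=9, value 43+43=86
- D+F: volume 2+11=13, value 43+35=78
Best: $90.

$90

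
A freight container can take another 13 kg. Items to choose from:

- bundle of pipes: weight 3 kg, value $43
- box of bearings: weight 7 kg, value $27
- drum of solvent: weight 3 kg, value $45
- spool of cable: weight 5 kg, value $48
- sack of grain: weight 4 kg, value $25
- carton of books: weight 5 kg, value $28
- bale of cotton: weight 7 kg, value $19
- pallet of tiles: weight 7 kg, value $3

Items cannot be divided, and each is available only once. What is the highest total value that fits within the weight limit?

$136

Check high-value combinations within 13 kg:
- bundle of pipes+drum of solvent+spool of cable: weight 3+3+5=11, value 43+45+48=136
- drum of solvent+spool of cable+carton of books: weight 3+5+5=13, value 45+48+28=121
- bundle of pipes+spool of cable+carton of books: weight 3+5+5=13, value 43+48+28=119
- drum of solvent+spool of cable+sack of grain: weight 3+5+4=12, value 45+48+25=118
Best: $136.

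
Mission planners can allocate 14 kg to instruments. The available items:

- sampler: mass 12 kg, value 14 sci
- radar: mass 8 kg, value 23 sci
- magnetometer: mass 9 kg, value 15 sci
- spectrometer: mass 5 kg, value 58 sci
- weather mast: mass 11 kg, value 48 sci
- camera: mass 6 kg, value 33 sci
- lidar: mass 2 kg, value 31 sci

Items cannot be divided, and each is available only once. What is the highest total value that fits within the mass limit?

Check high-value combinations within 14 kg:
- spectrometer+camera+lidar: mass 5+6+2=13, value 58+33+31=122
- spectrometer+camera: mass 5+6=11, value 58+33=91
- spectrometer+lidar: mass 5+2=7, value 58+31=89
Best: 122 sci.

122 sci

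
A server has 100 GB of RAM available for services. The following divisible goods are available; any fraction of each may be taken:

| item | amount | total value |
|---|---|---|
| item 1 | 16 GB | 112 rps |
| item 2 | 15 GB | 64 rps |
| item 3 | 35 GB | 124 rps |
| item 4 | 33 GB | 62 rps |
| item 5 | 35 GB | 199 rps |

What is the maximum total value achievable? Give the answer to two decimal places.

495.46

Take in order of value per unit:
- item 1 (112/16 per unit): all 16 → value 112, running total 112.00
- item 5 (199/35 per unit): all 35 → value 199, running total 311.00
- item 2 (64/15 per unit): all 15 → value 64, running total 375.00
- item 3 (124/35 per unit): 34 of 35 → value 34×124/35 = 120.4571, running total 495.46
Total 495.46.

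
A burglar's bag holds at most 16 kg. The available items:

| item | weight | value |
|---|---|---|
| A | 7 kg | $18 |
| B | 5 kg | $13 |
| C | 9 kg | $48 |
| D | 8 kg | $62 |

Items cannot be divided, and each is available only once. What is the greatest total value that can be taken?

$80

Check high-value combinations within 16 kg:
- A+D: weight 7+8=15, value 18+62=80
- B+D: weight 5+8=13, value 13+62=75
- A+C: weight 7+9=16, value 18+48=66
- D: weight 8, value 62
- B+C: weight 5+9=14, value 13+48=61
Best: $80.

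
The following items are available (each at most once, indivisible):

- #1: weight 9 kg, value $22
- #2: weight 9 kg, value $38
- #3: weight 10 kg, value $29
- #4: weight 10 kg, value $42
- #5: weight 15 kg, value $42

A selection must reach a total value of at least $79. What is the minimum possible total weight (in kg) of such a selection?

Subsets with value ≥ 79, sorted by total weight:
- #2+#4: weight 19, value 80
- #2+#5: weight 24, value 80
Minimum weight: 19 kg.

19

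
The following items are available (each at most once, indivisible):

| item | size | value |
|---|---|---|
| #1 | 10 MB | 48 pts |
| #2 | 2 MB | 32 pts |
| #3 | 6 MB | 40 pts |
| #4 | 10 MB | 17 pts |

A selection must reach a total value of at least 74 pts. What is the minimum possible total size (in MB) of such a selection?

Subsets with value ≥ 74, sorted by total size:
- #1+#2: size 12, value 80
- #1+#3: size 16, value 88
Minimum size: 12 MB.

12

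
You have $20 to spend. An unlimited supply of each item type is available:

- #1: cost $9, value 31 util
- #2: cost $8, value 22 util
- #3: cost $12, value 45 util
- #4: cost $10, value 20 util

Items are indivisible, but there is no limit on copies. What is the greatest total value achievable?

67 util

Best value-per-unit is #3 at 45/12; filling with it alone gives 1×45 = 45.
Optimal mix: 1×#2 + 1×#3 → cost 20, value 67.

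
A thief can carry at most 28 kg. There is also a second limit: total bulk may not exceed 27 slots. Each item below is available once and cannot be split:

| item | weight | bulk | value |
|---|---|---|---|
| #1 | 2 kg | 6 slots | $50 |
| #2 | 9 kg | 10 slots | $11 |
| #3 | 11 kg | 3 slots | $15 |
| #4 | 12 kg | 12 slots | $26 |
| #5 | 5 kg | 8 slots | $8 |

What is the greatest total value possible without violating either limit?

Feasible sets respecting both limits:
- #1+#3+#4: weight 25, bulk 21, value 91
- #1+#2+#3+#5: weight 27, bulk 27, value 84
- #1+#4+#5: weight 19, bulk 26, value 84
- #1+#2+#3: weight 22, bulk 19, value 76
Best: $91.

$91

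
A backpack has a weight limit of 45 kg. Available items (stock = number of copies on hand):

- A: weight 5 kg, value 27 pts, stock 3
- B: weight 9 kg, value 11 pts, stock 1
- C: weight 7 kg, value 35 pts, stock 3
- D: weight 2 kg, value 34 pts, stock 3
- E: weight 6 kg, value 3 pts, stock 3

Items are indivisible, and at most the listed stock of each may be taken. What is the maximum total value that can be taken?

Top feasible selections:
- 3×A + 3×C + 3×D: weight 42, value 288
- 2×A + 3×C + 3×D + 1×E: weight 43, value 264
- 3×A + 1×B + 2×C + 3×D: weight 44, value 264
- 2×A + 3×C + 3×D: weight 37, value 261
Best: 288 pts.

288 pts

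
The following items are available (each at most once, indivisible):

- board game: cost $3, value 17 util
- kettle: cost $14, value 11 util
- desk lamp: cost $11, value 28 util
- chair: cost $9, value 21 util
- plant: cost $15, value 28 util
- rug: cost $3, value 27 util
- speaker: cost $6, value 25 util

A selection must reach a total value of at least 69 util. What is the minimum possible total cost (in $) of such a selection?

Subsets with value ≥ 69, sorted by total cost:
- board game+rug+speaker: cost 12, value 69
- board game+desk lamp+rug: cost 17, value 72
- chair+rug+speaker: cost 18, value 73
Minimum cost: 12 $.

12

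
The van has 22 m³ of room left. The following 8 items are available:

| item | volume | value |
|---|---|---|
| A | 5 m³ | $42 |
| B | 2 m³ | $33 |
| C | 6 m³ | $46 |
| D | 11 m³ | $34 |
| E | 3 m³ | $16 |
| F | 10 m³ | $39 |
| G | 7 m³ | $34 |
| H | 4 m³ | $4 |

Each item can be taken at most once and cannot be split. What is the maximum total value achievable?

$155

Check high-value combinations within 22 m³:
- A+B+C+G: volume 5+2+6+7=20, value 42+33+46+34=155
- A+B+C+E+H: volume 5+2+6+3+4=20, value 42+33+46+16+4=141
- A+C+E+G: volume 5+6+3+7=21, value 42+46+16+34=138
- A+B+C+E: volume 5+2+6+3=16, value 42+33+46+16=137
Best: $155.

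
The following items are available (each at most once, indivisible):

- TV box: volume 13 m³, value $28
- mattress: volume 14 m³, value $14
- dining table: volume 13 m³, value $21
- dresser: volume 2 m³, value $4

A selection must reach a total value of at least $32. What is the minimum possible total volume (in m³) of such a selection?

Subsets with value ≥ 32, sorted by total volume:
- TV box+dresser: volume 15, value 32
- TV box+dining table: volume 26, value 49
- TV box+mattress: volume 27, value 42
Minimum volume: 15 m³.

15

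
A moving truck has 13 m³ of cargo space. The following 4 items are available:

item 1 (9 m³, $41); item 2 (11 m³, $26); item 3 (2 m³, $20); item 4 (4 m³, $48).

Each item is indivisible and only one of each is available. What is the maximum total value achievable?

$89

Check high-value combinations within 13 m³:
- item 1+item 4: volume 9+4=13, value 41+48=89
- item 3+item 4: volume 2+4=6, value 20+48=68
- item 1+item 3: volume 9+2=11, value 41+20=61
Best: $89.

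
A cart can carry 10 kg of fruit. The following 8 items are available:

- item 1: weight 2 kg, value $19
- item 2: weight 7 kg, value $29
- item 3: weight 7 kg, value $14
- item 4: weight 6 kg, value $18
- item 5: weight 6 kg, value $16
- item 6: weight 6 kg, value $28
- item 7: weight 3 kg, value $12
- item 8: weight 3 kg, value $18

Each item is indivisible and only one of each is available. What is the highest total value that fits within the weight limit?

Check high-value combinations within 10 kg:
- item 1+item 7+item 8: weight 2+3+3=8, value 19+12+18=49
- item 1+item 2: weight 2+7=9, value 19+29=48
- item 1+item 6: weight 2+6=8, value 19+28=47
- item 2+item 8: weight 7+3=10, value 29+18=47
- item 6+item 8: weight 6+3=9, value 28+18=46
Best: $49.

$49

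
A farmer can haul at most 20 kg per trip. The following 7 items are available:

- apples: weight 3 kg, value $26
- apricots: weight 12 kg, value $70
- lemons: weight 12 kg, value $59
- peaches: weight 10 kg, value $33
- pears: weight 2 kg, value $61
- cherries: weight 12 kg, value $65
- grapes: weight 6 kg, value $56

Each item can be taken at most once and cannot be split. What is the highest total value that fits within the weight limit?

$187

Check high-value combinations within 20 kg:
- apricots+pears+grapes: weight 12+2+6=20, value 70+61+56=187
- pears+cherries+grapes: weight 2+12+6=20, value 61+65+56=182
- lemons+pears+grapes: weight 12+2+6=20, value 59+61+56=176
- apples+apricots+pears: weight 3+12+2=17, value 26+70+61=157
- apples+pears+cherries: weight 3+2+12=17, value 26+61+65=152
Best: $187.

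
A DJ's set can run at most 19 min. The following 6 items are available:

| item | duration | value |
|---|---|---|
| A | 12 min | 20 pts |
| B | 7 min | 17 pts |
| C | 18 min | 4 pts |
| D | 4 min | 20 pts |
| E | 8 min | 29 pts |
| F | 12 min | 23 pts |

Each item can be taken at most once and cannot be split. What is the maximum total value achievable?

Check high-value combinations within 19 min:
- B+D+E: duration 7+4+8=19, value 17+20+29=66
- D+E: duration 4+8=12, value 20+29=49
- B+E: duration 7+8=15, value 17+29=46
- D+F: duration 4+12=16, value 20+23=43
- A+D: duration 12+4=16, value 20+20=40
Best: 66 pts.

66 pts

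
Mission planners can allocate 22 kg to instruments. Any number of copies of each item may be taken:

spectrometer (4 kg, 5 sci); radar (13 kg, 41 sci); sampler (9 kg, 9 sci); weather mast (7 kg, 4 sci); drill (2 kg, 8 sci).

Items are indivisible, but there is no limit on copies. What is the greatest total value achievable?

88 sci

Best value-per-unit is drill at 8/2, and filling with it alone uses mass 11×2=22. No mix of the others beats 11×8 = 88.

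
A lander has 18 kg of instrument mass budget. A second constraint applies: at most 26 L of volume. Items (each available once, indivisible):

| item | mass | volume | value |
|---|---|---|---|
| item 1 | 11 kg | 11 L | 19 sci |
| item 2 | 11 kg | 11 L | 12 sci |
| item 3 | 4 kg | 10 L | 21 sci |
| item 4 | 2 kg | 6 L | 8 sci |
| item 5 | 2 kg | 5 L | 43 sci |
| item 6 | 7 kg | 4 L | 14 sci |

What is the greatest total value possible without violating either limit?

Feasible sets respecting both limits:
- item 3+item 4+item 5+item 6: mass 15, volume 25, value 86
- item 1+item 3+item 5: mass 17, volume 26, value 83
- item 3+item 5+item 6: mass 13, volume 19, value 78
- item 2+item 3+item 5: mass 17, volume 26, value 76
Best: 86 sci.

86 sci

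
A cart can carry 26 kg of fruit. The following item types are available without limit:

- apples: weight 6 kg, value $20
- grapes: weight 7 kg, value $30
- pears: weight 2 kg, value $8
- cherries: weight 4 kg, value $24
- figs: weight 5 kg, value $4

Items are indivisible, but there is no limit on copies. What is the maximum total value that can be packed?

Best value-per-unit is cherries at 24/4; filling with it alone gives 6×24 = 144.
Optimal mix: 1×pears + 6×cherries → weight 26, value 152.

$152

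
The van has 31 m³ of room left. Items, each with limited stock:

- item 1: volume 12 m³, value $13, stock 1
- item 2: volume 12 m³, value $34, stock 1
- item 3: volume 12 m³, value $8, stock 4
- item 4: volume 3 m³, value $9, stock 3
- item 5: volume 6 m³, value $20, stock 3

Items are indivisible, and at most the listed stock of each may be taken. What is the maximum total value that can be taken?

Top feasible selections:
- 1×item 2 + 3×item 5: volume 30, value 94
- 1×item 2 + 2×item 4 + 2×item 5: volume 30, value 92
Best: $94.

$94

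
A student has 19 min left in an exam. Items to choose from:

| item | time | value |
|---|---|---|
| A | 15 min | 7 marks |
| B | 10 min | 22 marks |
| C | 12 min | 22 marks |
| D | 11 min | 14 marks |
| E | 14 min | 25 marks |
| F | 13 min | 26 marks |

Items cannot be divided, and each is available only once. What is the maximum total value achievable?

26 marks

Check high-value combinations within 19 min:
- F: time 13, value 26
- E: time 14, value 25
- B: time 10, value 22
- C: time 12, value 22
Best: 26 marks.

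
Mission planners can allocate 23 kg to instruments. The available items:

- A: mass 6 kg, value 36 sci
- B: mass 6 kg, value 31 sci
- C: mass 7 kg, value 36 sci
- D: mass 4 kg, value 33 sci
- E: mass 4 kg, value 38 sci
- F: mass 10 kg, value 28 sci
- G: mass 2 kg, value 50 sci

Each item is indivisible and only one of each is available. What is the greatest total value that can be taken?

Check high-value combinations within 23 kg:
- A+C+D+E+G: mass 6+7+4+4+2=23, value 36+36+33+38+50=193
- A+B+D+E+G: mass 6+6+4+4+2=22, value 36+31+33+38+50=188
- B+C+D+E+G: mass 6+7+4+4+2=23, value 31+36+33+38+50=188
Best: 193 sci.

193 sci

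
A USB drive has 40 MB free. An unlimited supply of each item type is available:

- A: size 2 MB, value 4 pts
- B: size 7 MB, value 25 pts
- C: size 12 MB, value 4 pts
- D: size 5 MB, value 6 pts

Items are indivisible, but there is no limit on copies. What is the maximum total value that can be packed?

133 pts

Best value-per-unit is B at 25/7; filling with it alone gives 5×25 = 125.
Optimal mix: 2×A + 5×B → size 39, value 133.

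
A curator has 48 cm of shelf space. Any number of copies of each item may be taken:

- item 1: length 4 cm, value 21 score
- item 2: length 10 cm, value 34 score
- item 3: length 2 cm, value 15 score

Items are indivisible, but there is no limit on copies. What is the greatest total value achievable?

Best value-per-unit is item 3 at 15/2, and filling with it alone uses length 24×2=48. No mix of the others beats 24×15 = 360.

360 score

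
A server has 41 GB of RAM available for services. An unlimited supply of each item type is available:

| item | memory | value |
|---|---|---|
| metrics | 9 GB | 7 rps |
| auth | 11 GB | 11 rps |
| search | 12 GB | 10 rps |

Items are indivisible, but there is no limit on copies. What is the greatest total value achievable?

Best value-per-unit is auth at 11/11; filling with it alone gives 3×11 = 33.
Optimal mix: 2×metrics + 2×auth → memory 40, value 36.

36 rps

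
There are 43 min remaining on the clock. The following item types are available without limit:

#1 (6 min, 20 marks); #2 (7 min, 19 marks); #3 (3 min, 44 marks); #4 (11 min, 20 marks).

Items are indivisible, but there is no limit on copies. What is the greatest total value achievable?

616 marks

Best value-per-unit is #3 at 44/3, and filling with it alone uses time 14×3=42. No mix of the others beats 14×44 = 616.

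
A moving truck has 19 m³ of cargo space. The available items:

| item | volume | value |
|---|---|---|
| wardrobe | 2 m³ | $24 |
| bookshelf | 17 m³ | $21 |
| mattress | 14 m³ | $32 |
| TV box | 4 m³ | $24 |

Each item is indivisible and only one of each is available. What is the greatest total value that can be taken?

$56

Check high-value combinations within 19 m³:
- wardrobe+mattress: volume 2+14=16, value 24+32=56
- mattress+TV box: volume 14+4=18, value 32+24=56
- wardrobe+TV box: volume 2+4=6, value 24+24=48
Best: $56.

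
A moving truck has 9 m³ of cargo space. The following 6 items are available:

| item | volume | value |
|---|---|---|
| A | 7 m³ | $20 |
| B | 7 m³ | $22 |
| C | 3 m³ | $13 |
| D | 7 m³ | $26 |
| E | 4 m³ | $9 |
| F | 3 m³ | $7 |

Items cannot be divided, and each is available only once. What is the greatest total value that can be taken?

Check high-value combinations within 9 m³:
- D: volume 7, value 26
- B: volume 7, value 22
- C+E: volume 3+4=7, value 13+9=22
- C+F: volume 3+3=6, value 13+7=20
Best: $26.

$26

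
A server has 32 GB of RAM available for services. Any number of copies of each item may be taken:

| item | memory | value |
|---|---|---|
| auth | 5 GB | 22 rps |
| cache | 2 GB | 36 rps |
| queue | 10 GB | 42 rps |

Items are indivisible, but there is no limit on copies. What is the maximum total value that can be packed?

576 rps

Best value-per-unit is cache at 36/2, and filling with it alone uses memory 16×2=32. No mix of the others beats 16×36 = 576.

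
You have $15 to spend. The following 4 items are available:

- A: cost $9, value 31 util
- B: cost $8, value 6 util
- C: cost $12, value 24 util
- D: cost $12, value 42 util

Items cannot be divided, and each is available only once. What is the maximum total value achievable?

42 util

Check high-value combinations within $15:
- D: cost 12, value 42
- A: cost 9, value 31
- C: cost 12, value 24
Best: 42 util.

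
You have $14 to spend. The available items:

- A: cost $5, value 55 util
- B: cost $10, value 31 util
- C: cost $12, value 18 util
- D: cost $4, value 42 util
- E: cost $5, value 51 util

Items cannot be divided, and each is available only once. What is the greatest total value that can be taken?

148 util

Check high-value combinations within $14:
- A+D+E: cost 5+4+5=14, value 55+42+51=148
- A+E: cost 5+5=10, value 55+51=106
- A+D: cost 5+4=9, value 55+42=97
Best: 148 util.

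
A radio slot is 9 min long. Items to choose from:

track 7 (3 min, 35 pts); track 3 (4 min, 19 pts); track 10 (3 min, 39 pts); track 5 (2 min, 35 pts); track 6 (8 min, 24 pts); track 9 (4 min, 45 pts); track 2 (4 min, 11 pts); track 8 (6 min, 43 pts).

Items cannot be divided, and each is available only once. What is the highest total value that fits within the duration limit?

Check high-value combinations within 9 min:
- track 10+track 5+track 9: duration 3+2+4=9, value 39+35+45=119
- track 7+track 5+track 9: duration 3+2+4=9, value 35+35+45=115
- track 7+track 10+track 5: duration 3+3+2=8, value 35+39+35=109
Best: 119 pts.

119 pts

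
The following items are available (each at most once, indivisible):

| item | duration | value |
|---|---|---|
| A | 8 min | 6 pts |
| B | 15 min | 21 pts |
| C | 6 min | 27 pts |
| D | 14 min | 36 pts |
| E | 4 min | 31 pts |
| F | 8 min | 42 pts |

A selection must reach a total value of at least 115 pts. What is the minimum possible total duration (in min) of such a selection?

Subsets with value ≥ 115, sorted by total duration:
- C+D+E+F: duration 32, value 136
- B+C+E+F: duration 33, value 121
Minimum duration: 32 min.

32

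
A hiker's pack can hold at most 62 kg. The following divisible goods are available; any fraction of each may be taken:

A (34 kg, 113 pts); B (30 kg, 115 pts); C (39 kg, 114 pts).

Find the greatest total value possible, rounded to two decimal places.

221.35

Take in order of value per unit:
- B (115/30 per unit): all 30 → value 115, running total 115.00
- A (113/34 per unit): 32 of 34 → value 32×113/34 = 106.3529, running total 221.35
Total 221.35.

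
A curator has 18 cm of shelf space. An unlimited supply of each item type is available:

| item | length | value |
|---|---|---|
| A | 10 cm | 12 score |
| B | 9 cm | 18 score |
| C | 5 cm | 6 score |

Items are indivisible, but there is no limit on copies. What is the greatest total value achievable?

36 score

Best value-per-unit is B at 18/9, and filling with it alone uses length 2×9=18. No mix of the others beats 2×18 = 36.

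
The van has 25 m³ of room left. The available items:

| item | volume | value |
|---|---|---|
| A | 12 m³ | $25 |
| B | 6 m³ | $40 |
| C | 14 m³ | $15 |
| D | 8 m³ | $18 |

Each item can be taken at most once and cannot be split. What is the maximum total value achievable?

$65

Check high-value combinations within 25 m³:
- A+B: volume 12+6=18, value 25+40=65
- B+D: volume 6+8=14, value 40+18=58
- B+C: volume 6+14=20, value 40+15=55
- A+D: volume 12+8=20, value 25+18=43
Best: $65.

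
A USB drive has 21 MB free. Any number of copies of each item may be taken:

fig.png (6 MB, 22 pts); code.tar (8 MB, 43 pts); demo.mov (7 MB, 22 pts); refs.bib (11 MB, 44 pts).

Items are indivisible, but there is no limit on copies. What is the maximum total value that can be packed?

Best value-per-unit is code.tar at 43/8; filling with it alone gives 2×43 = 86.
Optimal mix: 2×fig.png + 1×code.tar → size 20, value 87.

87 pts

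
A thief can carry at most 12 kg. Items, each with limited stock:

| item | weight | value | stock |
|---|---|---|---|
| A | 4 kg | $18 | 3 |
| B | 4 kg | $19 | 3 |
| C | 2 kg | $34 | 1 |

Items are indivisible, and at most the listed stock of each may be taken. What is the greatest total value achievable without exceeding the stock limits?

$72

Best selections within weight 12 and stock limits:
- 2×B + 1×C: weight 10, value 72
- 1×A + 1×B + 1×C: weight 10, value 71
Best: $72.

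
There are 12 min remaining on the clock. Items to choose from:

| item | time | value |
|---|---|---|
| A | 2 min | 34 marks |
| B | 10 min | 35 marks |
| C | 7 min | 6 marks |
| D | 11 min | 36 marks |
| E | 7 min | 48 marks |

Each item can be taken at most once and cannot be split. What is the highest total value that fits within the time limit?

Check high-value combinations within 12 min:
- A+E: time 2+7=9, value 34+48=82
- A+B: time 2+10=12, value 34+35=69
- E: time 7, value 48
- A+C: time 2+7=9, value 34+6=40
Best: 82 marks.

82 marks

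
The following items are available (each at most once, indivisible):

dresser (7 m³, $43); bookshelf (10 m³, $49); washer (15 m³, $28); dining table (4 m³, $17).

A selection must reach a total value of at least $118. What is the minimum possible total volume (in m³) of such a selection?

Subsets with value ≥ 118, sorted by total volume:
- dresser+bookshelf+washer: volume 32, value 120
- dresser+bookshelf+washer+dining table: volume 36, value 137
Minimum volume: 32 m³.

32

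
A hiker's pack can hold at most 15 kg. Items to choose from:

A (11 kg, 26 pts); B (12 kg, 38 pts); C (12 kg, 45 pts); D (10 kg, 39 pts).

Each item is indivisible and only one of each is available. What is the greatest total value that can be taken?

This is a 0/1 knapsack; check combinations near the capacity.
- C: weight 12, value 45
- D: weight 10, value 39
- B: weight 12, value 38
- A: weight 11, value 26
Best: 45 pts.

45 pts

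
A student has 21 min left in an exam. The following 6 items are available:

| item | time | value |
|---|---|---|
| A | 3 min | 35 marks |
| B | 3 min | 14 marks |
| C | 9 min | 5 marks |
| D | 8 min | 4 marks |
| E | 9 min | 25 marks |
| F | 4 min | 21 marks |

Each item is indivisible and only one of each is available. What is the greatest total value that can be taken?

95 marks

This is a 0/1 knapsack; check combinations near the capacity.
- A+B+E+F: time 3+3+9+4=19, value 35+14+25+21=95
- A+E+F: time 3+9+4=16, value 35+25+21=81
- A+B+C+F: time 3+3+9+4=19, value 35+14+5+21=75
Best: 95 marks.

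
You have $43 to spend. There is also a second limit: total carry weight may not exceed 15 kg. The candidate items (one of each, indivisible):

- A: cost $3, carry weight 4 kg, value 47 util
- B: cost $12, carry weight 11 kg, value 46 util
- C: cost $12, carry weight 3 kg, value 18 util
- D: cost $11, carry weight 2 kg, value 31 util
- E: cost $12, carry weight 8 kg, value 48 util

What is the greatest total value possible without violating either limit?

Feasible sets respecting both limits:
- A+D+E: cost 26, carry weight 14, value 126
- A+C+E: cost 27, carry weight 15, value 113
- C+D+E: cost 35, carry weight 13, value 97
- A+C+D: cost 26, carry weight 9, value 96
Best: 126 util.

126 util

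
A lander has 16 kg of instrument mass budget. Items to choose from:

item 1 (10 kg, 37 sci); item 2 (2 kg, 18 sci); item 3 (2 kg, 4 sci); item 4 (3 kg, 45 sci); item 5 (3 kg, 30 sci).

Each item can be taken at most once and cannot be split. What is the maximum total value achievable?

This is a 0/1 knapsack; check combinations near the capacity.
- item 1+item 4+item 5: mass 10+3+3=16, value 37+45+30=112
- item 1+item 2+item 4: mass 10+2+3=15, value 37+18+45=100
- item 2+item 3+item 4+item 5: mass 2+2+3+3=10, value 18+4+45+30=97
- item 2+item 4+item 5: mass 2+3+3=8, value 18+45+30=93
- item 1+item 3+item 4: mass 10+2+3=15, value 37+4+45=86
Best: 112 sci.

112 sci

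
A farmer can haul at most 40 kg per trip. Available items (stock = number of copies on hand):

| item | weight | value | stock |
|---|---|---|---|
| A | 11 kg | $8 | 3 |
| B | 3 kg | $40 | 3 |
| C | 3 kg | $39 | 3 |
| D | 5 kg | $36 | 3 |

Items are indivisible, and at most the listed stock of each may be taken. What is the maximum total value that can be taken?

$345

Best selections within weight 40 and stock limits:
- 3×B + 3×C + 3×D: weight 33, value 345
- 1×A + 3×B + 3×C + 2×D: weight 39, value 317
- 3×B + 3×C + 2×D: weight 28, value 309
Best: $345.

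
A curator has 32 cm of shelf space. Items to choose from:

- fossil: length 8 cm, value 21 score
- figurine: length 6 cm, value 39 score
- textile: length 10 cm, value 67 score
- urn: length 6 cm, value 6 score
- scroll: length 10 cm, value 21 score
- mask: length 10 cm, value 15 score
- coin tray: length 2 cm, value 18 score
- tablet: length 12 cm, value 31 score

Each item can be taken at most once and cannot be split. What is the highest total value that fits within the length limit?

155 score

This is a 0/1 knapsack; check combinations near the capacity.
- figurine+textile+coin tray+tablet: length 6+10+2+12=30, value 39+67+18+31=155
- fossil+figurine+textile+urn+coin tray: length 8+6+10+6+2=32, value 21+39+67+6+18=151
- fossil+figurine+textile+coin tray: length 8+6+10+2=26, value 21+39+67+18=145
Best: 155 score.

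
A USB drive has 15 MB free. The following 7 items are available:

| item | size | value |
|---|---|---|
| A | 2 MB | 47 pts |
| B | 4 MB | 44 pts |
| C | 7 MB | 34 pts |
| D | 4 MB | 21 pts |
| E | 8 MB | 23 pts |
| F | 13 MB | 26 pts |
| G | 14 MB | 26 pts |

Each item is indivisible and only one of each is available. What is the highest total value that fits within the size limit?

Check high-value combinations within 15 MB:
- A+B+C: size 2+4+7=13, value 47+44+34=125
- A+B+E: size 2+4+8=14, value 47+44+23=114
- A+B+D: size 2+4+4=10, value 47+44+21=112
- A+C+D: size 2+7+4=13, value 47+34+21=102
- B+C+D: size 4+7+4=15, value 44+34+21=99
Best: 125 pts.

125 pts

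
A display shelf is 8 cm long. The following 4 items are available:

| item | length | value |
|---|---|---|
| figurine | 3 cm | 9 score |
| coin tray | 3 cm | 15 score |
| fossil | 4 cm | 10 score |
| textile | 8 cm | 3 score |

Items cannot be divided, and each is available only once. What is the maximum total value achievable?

25 score

This is a 0/1 knapsack; check combinations near the capacity.
- coin tray+fossil: length 3+4=7, value 15+10=25
- figurine+coin tray: length 3+3=6, value 9+15=24
- figurine+fossil: length 3+4=7, value 9+10=19
Best: 25 score.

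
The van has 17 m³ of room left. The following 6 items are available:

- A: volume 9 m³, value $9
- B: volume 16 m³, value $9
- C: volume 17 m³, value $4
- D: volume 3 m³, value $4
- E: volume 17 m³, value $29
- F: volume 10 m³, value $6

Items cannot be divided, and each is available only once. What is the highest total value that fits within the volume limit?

$29

This is a 0/1 knapsack; check combinations near the capacity.
- E: volume 17, value 29
- A+D: volume 9+3=12, value 9+4=13
- D+F: volume 3+10=13, value 4+6=10
- A: volume 9, value 9
- B: volume 16, value 9
Best: $29.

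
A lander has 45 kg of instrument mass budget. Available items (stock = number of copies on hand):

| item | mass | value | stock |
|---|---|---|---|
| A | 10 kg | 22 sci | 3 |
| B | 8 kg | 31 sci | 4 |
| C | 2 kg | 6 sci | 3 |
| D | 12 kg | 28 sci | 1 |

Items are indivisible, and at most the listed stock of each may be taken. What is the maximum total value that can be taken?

152 sci

Best selections within mass 45 and stock limits:
- 4×B + 1×D: mass 44, value 152
- 1×A + 4×B + 1×C: mass 44, value 152
- 1×A + 4×B: mass 42, value 146
Best: 152 sci.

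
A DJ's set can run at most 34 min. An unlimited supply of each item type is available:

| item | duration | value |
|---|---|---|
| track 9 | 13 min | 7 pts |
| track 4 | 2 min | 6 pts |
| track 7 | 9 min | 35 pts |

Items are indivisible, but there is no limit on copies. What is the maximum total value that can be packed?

123 pts

Best value-per-unit is track 7 at 35/9; filling with it alone gives 3×35 = 105.
Optimal mix: 3×track 4 + 3×track 7 → duration 33, value 123.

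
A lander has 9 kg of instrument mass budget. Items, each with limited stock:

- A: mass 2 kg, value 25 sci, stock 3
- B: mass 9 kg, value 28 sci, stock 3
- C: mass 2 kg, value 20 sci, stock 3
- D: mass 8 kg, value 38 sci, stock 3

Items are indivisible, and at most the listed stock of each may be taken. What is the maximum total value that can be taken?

95 sci

Top feasible selections:
- 3×A + 1×C: mass 8, value 95
- 2×A + 2×C: mass 8, value 90
Best: 95 sci.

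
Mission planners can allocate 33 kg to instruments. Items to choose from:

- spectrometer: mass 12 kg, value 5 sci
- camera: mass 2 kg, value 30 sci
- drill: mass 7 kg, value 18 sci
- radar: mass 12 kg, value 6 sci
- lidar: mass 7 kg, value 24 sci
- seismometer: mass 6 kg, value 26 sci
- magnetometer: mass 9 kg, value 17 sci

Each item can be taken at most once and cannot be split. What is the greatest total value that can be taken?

115 sci

Check high-value combinations within 33 kg:
- camera+drill+lidar+seismometer+magnetometer: mass 2+7+7+6+9=31, value 30+18+24+26+17=115
- camera+drill+lidar+seismometer: mass 2+7+7+6=22, value 30+18+24+26=98
- camera+lidar+seismometer+magnetometer: mass 2+7+6+9=24, value 30+24+26+17=97
- camera+drill+seismometer+magnetometer: mass 2+7+6+9=24, value 30+18+26+17=91
- camera+drill+lidar+magnetometer: mass 2+7+7+9=25, value 30+18+24+17=89
Best: 115 sci.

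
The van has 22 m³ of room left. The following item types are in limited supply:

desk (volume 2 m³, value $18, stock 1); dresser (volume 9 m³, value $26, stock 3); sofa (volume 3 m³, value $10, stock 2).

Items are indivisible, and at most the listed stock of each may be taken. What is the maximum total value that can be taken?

$70

Best selections within volume 22 and stock limits:
- 1×desk + 2×dresser: volume 20, value 70
- 1×desk + 1×dresser + 2×sofa: volume 17, value 64
- 2×dresser + 1×sofa: volume 21, value 62
Best: $70.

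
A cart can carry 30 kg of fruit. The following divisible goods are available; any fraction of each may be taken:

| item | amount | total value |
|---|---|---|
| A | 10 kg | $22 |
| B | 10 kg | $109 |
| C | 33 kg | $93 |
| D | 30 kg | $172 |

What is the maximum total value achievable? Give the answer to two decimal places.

Take in order of value per unit:
- B (109/10 per unit): all 10 → value 109, running total 109.00
- D (172/30 per unit): 20 of 30 → value 20×172/30 = 114.6667, running total 223.67
Total 223.67.

223.67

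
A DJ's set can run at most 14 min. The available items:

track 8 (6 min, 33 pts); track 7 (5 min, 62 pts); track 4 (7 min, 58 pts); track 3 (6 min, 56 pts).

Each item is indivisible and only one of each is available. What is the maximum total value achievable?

Check high-value combinations within 14 min:
- track 7+track 4: duration 5+7=12, value 62+58=120
- track 7+track 3: duration 5+6=11, value 62+56=118
- track 4+track 3: duration 7+6=13, value 58+56=114
- track 8+track 7: duration 6+5=11, value 33+62=95
Best: 120 pts.

120 pts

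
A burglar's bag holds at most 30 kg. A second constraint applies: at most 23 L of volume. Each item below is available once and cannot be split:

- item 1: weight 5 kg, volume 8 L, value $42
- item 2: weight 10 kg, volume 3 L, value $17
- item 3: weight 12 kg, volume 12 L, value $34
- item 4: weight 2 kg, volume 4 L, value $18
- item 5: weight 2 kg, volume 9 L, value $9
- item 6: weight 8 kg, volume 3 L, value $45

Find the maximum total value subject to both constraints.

Feasible sets respecting both limits:
- item 1+item 2+item 4+item 6: weight 25, volume 18, value 122
- item 1+item 3+item 6: weight 25, volume 23, value 121
- item 1+item 2+item 5+item 6: weight 25, volume 23, value 113
- item 1+item 4+item 6: weight 15, volume 15, value 105
Best: $122.

$122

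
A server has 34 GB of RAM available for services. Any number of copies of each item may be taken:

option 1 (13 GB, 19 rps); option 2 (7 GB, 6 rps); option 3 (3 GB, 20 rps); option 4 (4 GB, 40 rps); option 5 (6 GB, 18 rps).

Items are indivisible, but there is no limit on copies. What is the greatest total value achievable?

320 rps

Best value-per-unit is option 4 at 40/4; filling with it alone gives 8×40 = 320.
Optimal mix: 2×option 3 + 7×option 4 → memory 34, value 320.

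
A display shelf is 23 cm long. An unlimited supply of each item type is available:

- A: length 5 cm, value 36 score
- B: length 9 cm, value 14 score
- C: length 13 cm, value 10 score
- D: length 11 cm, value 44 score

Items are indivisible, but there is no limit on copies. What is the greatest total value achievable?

144 score

Best value-per-unit is A at 36/5, and filling with it alone uses length 4×5=20. No mix of the others beats 4×36 = 144.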